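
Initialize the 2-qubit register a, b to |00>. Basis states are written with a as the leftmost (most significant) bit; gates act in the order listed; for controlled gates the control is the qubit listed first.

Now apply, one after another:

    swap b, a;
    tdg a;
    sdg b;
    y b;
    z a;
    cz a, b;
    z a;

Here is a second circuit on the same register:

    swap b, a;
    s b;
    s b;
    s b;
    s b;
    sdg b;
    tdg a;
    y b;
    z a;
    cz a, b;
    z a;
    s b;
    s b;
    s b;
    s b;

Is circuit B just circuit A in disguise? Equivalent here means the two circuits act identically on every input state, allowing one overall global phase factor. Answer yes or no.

Yes, they are equivalent — the unitaries differ by at most a global phase.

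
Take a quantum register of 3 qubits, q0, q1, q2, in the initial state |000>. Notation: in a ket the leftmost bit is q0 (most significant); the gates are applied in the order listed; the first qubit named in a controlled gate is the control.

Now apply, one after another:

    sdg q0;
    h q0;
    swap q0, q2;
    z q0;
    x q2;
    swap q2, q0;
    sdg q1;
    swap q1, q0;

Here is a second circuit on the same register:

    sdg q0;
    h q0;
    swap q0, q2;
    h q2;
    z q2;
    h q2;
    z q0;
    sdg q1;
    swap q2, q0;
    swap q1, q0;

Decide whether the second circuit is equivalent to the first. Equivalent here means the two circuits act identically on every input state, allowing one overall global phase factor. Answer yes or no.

Yes: on every input state the two circuits agree up to one overall phase factor.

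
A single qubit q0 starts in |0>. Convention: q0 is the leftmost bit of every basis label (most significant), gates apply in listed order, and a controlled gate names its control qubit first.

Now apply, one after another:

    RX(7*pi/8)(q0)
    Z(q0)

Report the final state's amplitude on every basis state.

The final amplitudes are cos(7*pi/16) on |0>, I*cos(pi/16) on |1>.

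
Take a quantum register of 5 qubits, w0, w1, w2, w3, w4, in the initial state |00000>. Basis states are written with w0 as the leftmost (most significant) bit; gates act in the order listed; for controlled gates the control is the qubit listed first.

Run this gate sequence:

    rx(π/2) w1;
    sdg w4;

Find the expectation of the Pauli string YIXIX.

The expectation value of YIXIX is 0.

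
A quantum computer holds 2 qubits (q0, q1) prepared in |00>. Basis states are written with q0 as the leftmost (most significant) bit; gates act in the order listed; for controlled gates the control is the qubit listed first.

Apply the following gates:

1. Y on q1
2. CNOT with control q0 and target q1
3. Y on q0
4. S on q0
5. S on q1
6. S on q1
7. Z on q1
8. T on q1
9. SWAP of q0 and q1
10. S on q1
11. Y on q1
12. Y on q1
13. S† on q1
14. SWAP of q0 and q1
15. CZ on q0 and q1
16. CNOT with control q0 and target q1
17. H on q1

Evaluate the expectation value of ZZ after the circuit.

The observable ZZ averages to 0. Key observation: gates 9-14 undo each other exactly, leaving only the rest of the circuit to track.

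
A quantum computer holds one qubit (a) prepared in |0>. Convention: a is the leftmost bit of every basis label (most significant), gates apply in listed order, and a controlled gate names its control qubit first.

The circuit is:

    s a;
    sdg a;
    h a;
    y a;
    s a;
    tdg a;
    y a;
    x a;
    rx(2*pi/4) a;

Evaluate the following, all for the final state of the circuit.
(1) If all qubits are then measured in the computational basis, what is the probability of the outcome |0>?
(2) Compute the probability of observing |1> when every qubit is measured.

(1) A full measurement returns |0> with probability sqrt(2)/4 + 1/2. Key observation: gates 1-2 undo each other exactly, leaving only the rest of the circuit to track.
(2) Outcome |1> occurs with probability 1/2 - sqrt(2)/4.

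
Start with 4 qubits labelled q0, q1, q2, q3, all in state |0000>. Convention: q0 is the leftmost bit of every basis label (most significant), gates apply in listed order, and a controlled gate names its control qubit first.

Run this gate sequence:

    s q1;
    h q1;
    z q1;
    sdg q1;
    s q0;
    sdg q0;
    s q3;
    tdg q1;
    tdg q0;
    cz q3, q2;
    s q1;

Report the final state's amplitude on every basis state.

The resulting statevector has amplitude sqrt(2)/2 on |0000>, sqrt(2)*exp(3*I*pi/4)/2 on |0100>, and 0 on every other basis state. Key observation: the block from step 5 through step 6 cancels to the identity and can be dropped.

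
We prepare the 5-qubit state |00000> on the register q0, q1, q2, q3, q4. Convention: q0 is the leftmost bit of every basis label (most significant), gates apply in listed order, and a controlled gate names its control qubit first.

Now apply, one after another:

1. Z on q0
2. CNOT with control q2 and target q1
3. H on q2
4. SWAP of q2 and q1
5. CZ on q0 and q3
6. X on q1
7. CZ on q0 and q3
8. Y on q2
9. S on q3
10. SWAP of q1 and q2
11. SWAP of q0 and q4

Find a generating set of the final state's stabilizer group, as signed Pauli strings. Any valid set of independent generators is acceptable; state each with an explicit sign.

The stabilizer group can be generated by +IIXII, +ZIIII, -IZIII, +IIIZI, +IIIIZ, among other valid generating sets.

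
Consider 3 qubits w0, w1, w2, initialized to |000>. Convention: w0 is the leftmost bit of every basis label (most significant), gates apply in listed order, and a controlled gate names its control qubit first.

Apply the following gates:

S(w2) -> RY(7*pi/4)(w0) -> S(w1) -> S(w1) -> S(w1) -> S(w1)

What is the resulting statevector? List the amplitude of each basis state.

The final amplitudes are -sqrt(sqrt(2) + 2)/2 on |000>, sqrt(2 - sqrt(2))/2 on |100>, and 0 on every other basis state.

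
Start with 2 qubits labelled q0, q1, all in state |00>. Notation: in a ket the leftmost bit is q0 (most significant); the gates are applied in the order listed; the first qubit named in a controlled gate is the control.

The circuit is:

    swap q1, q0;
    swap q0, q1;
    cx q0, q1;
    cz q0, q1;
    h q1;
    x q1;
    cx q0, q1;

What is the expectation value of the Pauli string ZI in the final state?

In the final state, ZI has expectation 1.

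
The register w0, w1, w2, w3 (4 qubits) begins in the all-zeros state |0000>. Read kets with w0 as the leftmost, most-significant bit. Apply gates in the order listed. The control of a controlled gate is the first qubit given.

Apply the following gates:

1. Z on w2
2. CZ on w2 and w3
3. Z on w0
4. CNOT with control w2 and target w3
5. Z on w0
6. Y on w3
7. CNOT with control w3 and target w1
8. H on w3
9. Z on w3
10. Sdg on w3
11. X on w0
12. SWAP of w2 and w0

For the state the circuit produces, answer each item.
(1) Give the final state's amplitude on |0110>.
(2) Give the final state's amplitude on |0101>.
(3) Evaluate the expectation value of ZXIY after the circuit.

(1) The amplitude on |0110> is sqrt(2)*I/2.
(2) The amplitude on |0101> is 0.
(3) In the final state, ZXIY has expectation 0.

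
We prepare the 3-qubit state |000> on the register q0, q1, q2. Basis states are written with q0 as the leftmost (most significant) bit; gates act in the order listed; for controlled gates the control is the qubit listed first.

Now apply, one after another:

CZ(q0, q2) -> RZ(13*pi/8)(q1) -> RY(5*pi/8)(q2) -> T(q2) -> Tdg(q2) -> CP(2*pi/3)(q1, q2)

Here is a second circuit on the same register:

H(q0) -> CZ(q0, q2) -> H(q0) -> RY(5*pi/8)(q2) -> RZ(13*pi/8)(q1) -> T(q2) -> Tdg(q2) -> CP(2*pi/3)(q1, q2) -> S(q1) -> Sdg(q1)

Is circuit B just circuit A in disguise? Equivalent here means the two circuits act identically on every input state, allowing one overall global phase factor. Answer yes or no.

No: there is an input state on which the two circuits produce genuinely different outputs (not merely differing by a phase).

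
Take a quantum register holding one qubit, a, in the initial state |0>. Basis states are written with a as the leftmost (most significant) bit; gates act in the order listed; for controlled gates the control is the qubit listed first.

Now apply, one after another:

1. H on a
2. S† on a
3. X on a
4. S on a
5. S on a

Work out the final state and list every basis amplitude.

The resulting statevector has amplitude -sqrt(2)*I/2 on |0>, -sqrt(2)/2 on |1>.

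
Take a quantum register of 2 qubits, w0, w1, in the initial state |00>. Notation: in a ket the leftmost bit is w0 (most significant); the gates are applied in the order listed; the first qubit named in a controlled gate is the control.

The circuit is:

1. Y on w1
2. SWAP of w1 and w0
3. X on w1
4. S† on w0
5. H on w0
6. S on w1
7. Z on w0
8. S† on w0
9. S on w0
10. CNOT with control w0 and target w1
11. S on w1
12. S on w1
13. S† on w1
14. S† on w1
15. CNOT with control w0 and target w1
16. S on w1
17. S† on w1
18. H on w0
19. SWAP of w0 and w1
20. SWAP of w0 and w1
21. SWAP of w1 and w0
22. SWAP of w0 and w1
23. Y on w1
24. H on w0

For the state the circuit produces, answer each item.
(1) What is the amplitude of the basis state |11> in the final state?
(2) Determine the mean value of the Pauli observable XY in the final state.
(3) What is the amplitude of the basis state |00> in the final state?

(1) |11> carries amplitude 0 in the final state. Key observation: the block from step 10 through step 15 cancels to the identity and can be dropped.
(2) The observable XY averages to 0.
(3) The final state's coefficient on |00> equals sqrt(2)/2.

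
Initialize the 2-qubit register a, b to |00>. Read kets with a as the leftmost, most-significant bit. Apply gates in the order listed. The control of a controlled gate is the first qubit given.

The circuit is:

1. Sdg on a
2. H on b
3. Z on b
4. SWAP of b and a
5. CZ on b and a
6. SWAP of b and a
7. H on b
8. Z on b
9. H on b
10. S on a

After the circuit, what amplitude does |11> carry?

The final state's coefficient on |11> equals 0.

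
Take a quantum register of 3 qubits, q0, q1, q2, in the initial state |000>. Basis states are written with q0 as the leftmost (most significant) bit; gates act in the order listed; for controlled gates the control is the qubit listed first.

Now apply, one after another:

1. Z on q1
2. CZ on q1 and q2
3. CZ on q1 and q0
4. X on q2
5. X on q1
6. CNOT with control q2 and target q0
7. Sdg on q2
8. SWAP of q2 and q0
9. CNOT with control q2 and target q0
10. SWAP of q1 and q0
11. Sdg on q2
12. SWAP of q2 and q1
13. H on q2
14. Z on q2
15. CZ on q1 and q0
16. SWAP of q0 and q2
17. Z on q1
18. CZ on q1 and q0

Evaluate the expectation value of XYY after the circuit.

The expectation value of XYY is 0.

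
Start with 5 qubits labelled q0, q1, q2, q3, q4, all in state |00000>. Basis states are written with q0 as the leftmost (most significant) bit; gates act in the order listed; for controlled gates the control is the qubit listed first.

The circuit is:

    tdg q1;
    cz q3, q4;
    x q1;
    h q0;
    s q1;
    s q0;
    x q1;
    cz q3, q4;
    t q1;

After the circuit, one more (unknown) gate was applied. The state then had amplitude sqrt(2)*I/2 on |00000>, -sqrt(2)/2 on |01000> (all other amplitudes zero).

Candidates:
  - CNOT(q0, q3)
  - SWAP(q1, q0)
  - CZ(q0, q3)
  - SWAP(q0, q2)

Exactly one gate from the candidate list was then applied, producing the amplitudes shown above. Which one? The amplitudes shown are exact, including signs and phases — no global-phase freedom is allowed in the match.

The unique candidate consistent with the amplitudes is SWAP(q1, q0).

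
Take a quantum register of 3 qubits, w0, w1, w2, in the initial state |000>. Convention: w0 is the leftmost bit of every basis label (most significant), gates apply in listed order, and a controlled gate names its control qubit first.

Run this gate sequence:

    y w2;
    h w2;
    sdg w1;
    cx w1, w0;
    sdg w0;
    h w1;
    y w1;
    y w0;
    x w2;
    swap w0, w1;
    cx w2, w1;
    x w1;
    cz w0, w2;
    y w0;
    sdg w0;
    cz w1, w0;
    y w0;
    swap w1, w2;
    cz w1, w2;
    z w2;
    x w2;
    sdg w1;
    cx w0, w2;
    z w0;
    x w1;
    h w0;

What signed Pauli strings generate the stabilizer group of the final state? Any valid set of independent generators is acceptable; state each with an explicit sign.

The final state is stabilized by the group generated by +XZZ, -ZXZ, +ZZY; other independent generating sets are equally valid.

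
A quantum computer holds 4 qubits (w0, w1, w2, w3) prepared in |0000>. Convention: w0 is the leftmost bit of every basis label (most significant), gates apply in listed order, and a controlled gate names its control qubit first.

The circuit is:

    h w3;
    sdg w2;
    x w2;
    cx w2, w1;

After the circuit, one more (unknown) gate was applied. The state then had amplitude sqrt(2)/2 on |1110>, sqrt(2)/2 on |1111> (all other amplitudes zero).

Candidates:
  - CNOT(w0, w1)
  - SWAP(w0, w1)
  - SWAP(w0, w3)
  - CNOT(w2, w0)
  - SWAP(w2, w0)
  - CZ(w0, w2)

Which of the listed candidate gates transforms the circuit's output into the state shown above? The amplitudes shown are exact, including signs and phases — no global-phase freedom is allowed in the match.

The unique candidate consistent with the amplitudes is CNOT(w2, w0).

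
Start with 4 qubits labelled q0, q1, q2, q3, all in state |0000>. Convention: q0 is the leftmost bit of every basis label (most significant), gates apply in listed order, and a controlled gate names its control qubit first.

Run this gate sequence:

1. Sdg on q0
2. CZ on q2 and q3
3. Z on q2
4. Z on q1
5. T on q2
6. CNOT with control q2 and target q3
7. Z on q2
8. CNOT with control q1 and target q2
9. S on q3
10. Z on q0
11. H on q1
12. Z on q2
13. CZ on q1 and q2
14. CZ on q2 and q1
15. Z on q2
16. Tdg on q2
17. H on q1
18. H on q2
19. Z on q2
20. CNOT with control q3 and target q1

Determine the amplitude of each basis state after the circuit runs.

The resulting statevector has amplitude sqrt(2)/2 on |0000>, -sqrt(2)/2 on |0010>, and 0 on every other basis state.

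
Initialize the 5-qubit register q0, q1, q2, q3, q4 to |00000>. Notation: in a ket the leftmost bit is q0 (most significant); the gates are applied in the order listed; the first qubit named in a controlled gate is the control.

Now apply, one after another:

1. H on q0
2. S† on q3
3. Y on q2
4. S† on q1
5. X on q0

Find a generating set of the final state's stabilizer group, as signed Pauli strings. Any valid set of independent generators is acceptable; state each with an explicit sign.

The final state is stabilized by the group generated by +XIIII, +IZIII, -IIZII, +IIIZI, +IIIIZ; other independent generating sets are equally valid.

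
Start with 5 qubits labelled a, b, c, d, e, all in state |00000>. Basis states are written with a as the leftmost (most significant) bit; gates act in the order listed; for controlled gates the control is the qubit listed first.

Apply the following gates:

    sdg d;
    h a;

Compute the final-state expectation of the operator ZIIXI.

The expectation value of ZIIXI is 0.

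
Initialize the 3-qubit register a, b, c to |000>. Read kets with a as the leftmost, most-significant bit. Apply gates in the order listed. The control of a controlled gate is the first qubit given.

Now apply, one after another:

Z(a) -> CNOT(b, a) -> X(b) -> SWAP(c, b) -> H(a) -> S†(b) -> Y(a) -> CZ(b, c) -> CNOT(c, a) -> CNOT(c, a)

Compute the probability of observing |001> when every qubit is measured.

The probability of measuring |001> is 1/2.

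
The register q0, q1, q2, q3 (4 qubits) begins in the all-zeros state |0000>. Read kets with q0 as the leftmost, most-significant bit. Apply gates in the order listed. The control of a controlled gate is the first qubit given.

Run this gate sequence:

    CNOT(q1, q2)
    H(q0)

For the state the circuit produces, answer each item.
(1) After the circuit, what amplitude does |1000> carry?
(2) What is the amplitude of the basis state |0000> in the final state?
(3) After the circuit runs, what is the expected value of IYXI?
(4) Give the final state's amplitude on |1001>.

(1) |1000> carries amplitude sqrt(2)/2 in the final state.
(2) |0000> carries amplitude sqrt(2)/2 in the final state.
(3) In the final state, IYXI has expectation 0.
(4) The amplitude on |1001> is 0.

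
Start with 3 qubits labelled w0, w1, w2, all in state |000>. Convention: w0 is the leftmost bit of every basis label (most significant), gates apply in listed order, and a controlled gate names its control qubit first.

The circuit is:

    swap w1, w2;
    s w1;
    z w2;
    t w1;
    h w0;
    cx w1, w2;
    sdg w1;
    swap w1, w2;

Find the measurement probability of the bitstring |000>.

The probability of measuring |000> is 1/2.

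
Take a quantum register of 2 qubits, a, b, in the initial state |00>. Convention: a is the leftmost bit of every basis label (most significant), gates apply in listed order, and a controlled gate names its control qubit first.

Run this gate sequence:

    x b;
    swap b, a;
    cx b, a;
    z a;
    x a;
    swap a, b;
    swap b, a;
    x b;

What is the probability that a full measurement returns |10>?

The probability of measuring |10> is 0.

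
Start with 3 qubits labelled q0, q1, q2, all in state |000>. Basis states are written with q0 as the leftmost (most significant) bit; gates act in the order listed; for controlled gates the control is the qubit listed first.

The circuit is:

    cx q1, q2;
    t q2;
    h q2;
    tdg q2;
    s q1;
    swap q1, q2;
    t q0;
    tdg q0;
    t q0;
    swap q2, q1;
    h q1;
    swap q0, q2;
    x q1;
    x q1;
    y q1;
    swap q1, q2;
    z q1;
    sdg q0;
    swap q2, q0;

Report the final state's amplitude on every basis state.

The resulting statevector has amplitude -I/2 on |000>, exp(3*I*pi/4)/2 on |001>, 0 on |010>, 0 on |011>, I/2 on |100>, -exp(3*I*pi/4)/2 on |101>, 0 on |110>, 0 on |111>. Key observation: the block from step 13 through step 14 cancels to the identity and can be dropped.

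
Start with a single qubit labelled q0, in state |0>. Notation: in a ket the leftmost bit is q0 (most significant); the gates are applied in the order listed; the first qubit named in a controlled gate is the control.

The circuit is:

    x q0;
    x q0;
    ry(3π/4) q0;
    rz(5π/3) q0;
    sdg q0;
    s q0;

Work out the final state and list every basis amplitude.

After the circuit, the state carries amplitude -sqrt(2 - sqrt(2))*exp(I*pi/6)/2 on |0>, sqrt(sqrt(2) + 2)*exp(5*I*pi/6)/2 on |1>. Key observation: gates 1-2 undo each other exactly, leaving only the rest of the circuit to track.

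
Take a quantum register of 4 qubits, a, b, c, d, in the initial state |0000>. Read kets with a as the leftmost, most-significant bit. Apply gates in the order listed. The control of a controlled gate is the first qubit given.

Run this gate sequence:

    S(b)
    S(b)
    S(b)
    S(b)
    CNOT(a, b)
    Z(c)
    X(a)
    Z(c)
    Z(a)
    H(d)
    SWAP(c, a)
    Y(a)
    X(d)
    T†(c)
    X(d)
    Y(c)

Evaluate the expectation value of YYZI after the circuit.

The observable YYZI averages to 0. Key observation: gates 1-4 undo each other exactly, leaving only the rest of the circuit to track.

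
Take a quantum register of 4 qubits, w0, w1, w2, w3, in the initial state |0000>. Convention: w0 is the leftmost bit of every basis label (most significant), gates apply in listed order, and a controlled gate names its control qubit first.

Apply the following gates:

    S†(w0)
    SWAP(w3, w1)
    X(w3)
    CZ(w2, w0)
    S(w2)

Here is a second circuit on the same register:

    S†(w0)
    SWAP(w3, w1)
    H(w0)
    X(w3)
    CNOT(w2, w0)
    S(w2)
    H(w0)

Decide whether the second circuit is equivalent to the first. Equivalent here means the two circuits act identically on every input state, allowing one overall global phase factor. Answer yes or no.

Yes, they are equivalent — the unitaries differ by at most a global phase.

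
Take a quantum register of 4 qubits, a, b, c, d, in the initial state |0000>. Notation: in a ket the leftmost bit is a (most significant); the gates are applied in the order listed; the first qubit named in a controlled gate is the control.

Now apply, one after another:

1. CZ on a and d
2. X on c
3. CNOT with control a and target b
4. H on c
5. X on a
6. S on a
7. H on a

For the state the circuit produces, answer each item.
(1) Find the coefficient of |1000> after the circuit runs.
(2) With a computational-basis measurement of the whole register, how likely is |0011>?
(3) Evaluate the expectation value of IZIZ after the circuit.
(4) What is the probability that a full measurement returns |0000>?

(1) The final state's coefficient on |1000> equals -I/2.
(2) A full measurement returns |0011> with probability 0.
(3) The observable IZIZ averages to 1.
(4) A full measurement returns |0000> with probability 1/4.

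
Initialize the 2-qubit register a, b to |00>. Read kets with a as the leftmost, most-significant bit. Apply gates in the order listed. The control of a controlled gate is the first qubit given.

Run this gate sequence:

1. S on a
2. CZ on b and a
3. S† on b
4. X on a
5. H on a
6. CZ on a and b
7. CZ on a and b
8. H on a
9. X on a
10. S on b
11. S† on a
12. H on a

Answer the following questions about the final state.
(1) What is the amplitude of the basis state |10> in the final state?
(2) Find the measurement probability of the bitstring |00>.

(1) |10> carries amplitude sqrt(2)/2 in the final state.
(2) A full measurement returns |00> with probability 1/2.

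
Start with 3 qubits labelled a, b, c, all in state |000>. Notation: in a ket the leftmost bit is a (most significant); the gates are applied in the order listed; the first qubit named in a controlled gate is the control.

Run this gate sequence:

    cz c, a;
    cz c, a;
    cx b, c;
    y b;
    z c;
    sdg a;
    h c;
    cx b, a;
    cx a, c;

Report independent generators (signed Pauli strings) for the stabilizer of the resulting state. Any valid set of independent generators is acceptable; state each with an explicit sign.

One valid set of independent stabilizer generators is +IIX, -ZII, -IZI (any independent generating set of the same group is equally correct).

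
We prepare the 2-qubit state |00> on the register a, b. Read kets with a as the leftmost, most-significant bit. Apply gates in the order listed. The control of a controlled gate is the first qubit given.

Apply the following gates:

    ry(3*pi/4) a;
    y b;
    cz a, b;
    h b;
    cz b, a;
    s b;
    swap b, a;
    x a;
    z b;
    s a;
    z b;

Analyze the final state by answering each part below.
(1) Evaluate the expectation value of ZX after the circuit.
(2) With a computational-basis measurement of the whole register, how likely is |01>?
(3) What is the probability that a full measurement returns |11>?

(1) In the final state, ZX has expectation sqrt(2)/2.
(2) Outcome |01> occurs with probability sqrt(2)/8 + 1/4.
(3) The probability of measuring |11> is sqrt(2)/8 + 1/4.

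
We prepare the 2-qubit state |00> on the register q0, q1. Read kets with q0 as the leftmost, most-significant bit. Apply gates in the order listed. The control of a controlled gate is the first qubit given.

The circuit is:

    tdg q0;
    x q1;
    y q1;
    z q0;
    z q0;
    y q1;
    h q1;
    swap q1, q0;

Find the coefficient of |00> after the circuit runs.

The final state's coefficient on |00> equals sqrt(2)/2.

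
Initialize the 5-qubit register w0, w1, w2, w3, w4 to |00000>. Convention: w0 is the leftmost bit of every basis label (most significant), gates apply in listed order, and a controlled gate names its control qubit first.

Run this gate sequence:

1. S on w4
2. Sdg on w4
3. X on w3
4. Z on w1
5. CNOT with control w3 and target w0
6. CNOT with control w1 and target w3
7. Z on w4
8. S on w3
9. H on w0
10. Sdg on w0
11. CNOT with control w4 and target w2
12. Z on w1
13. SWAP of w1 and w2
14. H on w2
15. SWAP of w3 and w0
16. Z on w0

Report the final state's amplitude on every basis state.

The final amplitudes are -I/2 on |10000>, 1/2 on |10010>, -I/2 on |10100>, 1/2 on |10110>, and 0 on every other basis state. Key observation: the block from step 1 through step 2 cancels to the identity and can be dropped.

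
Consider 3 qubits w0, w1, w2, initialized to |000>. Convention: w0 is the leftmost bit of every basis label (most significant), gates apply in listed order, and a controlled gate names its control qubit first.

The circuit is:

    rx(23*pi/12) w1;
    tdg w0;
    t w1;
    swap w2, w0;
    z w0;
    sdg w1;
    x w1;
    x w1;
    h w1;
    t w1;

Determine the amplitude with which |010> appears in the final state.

The amplitude on |010> is -sqrt(6*sqrt(2) + 12)*exp(I*pi/4)/8 - I*sqrt(12 - 6*sqrt(2))/8 - sqrt(4 - 2*sqrt(2))*exp(I*pi/4)/8 + I*sqrt(2*sqrt(2) + 4)/8.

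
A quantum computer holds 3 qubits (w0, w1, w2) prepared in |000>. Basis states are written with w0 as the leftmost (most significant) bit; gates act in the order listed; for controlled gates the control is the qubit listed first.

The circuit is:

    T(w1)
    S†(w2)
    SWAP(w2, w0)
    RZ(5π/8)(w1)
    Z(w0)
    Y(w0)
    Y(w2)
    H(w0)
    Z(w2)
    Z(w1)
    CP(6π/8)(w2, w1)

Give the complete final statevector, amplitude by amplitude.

After the circuit, the state carries amplitude -sqrt(2)*exp(11*I*pi/16)/2 on |001>, sqrt(2)*exp(11*I*pi/16)/2 on |101>, and 0 on every other basis state.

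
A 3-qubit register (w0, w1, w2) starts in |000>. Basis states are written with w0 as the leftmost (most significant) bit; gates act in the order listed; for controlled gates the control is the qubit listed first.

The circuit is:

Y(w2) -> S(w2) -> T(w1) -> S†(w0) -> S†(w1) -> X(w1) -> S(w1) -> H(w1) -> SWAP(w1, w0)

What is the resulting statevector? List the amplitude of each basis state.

The resulting statevector has amplitude -sqrt(2)*I/2 on |001>, sqrt(2)*I/2 on |101>, and 0 on every other basis state.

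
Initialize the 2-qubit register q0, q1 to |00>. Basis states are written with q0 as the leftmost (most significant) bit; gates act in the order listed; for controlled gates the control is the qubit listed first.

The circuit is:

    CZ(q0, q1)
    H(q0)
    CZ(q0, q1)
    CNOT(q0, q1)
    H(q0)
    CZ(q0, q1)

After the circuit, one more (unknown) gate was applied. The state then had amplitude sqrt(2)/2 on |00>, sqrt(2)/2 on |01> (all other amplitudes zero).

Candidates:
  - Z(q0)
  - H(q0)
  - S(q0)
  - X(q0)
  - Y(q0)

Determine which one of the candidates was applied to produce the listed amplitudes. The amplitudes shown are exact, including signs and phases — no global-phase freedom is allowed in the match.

The applied gate was H(q0).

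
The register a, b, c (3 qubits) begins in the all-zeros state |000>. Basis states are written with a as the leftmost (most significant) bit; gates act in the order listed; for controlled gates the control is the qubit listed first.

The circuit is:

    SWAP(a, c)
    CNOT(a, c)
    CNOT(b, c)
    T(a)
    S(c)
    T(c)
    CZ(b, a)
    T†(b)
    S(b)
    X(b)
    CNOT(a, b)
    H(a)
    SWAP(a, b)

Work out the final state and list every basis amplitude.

The resulting statevector has amplitude sqrt(2)/2 on |100>, sqrt(2)/2 on |110>, and 0 on every other basis state.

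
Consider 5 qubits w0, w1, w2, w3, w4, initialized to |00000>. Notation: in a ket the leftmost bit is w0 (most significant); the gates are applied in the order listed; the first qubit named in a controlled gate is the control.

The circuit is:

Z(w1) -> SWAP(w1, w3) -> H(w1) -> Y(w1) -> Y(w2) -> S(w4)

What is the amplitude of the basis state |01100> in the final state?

The final state's coefficient on |01100> equals -sqrt(2)/2.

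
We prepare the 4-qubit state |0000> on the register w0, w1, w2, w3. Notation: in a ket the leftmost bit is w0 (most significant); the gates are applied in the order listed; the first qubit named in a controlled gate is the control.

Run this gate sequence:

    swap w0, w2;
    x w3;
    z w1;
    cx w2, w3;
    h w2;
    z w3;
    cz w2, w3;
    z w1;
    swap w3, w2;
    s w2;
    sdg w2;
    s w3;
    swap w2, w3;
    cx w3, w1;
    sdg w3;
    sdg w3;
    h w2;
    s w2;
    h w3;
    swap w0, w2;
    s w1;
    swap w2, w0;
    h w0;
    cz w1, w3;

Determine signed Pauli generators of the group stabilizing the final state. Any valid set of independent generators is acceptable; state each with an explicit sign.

One valid set of independent stabilizer generators is +XIII, -IIXI, +IIIX, -IZII (any independent generating set of the same group is equally correct).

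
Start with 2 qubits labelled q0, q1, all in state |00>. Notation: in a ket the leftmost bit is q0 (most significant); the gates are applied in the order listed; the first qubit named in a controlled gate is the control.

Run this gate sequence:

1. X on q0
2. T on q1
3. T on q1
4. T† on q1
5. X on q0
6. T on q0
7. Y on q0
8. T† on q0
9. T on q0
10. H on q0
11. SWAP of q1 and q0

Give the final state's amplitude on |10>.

The amplitude on |10> is 0.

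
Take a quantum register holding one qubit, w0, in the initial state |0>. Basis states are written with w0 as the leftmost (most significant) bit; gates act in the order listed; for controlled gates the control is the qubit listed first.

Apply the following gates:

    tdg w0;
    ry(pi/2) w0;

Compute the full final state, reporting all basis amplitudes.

The resulting statevector has amplitude sqrt(2)/2 on |0>, sqrt(2)/2 on |1>.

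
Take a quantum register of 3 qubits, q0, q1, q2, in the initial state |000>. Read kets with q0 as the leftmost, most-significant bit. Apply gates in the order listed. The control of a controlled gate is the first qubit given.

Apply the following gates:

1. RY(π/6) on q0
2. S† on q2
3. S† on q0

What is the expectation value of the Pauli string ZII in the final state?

The expectation value of ZII is sqrt(3)/2.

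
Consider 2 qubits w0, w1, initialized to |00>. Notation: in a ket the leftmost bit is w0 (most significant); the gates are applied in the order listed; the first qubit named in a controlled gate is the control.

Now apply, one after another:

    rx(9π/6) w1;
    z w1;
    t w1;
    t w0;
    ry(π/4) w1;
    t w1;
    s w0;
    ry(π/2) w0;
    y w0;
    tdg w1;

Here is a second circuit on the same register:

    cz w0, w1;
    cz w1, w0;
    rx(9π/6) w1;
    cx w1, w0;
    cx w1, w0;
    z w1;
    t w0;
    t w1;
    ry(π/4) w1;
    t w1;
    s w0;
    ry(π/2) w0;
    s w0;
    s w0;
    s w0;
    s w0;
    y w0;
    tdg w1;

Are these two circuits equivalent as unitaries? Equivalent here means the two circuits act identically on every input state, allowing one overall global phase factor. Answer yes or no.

Yes — the two circuits implement the same unitary up to a global phase.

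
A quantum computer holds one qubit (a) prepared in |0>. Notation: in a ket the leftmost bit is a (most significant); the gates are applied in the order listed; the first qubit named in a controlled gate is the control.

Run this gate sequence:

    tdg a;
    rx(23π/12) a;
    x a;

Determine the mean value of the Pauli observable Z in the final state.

The observable Z averages to -sqrt(6)/4 - sqrt(2)/4.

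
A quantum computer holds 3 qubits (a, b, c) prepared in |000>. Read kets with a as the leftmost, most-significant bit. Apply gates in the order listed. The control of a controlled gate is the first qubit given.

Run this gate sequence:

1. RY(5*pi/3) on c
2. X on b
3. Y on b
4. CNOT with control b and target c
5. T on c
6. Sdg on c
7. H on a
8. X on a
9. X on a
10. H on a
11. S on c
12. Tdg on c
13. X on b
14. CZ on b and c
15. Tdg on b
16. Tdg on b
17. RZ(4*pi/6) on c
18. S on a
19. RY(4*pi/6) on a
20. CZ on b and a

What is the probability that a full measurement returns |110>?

Outcome |110> occurs with probability 9/16. Key observation: gates 5-12 undo each other exactly, leaving only the rest of the circuit to track.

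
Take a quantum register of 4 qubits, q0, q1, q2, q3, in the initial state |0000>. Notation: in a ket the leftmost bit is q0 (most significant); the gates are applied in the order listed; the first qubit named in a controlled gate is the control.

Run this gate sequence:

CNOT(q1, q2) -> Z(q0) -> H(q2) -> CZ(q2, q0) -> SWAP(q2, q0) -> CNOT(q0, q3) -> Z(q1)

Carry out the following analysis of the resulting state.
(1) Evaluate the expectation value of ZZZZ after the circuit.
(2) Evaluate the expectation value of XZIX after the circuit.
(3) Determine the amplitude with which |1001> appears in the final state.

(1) The observable ZZZZ averages to 1.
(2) The expectation value of XZIX is 1.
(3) The final state's coefficient on |1001> equals sqrt(2)/2.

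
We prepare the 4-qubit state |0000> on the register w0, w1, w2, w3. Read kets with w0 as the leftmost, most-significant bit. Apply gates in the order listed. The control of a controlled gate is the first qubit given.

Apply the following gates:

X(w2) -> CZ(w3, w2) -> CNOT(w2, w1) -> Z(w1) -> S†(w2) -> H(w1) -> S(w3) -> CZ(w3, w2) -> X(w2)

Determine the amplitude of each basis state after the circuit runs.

The final amplitudes are sqrt(2)*I/2 on |0000>, -sqrt(2)*I/2 on |0100>, and 0 on every other basis state.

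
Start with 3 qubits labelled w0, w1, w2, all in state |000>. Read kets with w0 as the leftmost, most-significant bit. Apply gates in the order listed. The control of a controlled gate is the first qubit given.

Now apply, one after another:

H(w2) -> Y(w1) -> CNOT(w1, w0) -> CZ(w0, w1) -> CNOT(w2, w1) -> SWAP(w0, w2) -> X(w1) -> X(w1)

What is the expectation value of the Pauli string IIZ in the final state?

The observable IIZ averages to -1.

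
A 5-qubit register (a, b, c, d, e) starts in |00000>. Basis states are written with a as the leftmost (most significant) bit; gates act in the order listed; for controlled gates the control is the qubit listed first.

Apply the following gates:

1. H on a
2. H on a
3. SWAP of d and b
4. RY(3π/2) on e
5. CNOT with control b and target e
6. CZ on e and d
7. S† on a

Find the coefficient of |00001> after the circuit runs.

The amplitude on |00001> is sqrt(2)/2. Key observation: steps 1-2 multiply out to the identity, so the circuit reduces to the remaining gates.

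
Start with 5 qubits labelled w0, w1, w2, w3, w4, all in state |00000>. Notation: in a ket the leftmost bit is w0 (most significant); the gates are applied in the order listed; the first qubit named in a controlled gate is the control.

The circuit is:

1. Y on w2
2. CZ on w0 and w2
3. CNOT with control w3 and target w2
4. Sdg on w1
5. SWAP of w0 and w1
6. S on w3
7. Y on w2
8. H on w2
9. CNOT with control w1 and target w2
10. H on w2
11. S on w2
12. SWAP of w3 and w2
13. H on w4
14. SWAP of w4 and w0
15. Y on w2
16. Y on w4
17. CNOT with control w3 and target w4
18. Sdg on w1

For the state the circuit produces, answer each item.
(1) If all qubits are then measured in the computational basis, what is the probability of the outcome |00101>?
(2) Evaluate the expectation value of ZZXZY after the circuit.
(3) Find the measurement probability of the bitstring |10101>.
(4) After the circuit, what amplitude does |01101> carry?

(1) The probability of measuring |00101> is 1/2.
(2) The observable ZZXZY averages to 0.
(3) A full measurement returns |10101> with probability 1/2.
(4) The final state's coefficient on |01101> equals 0.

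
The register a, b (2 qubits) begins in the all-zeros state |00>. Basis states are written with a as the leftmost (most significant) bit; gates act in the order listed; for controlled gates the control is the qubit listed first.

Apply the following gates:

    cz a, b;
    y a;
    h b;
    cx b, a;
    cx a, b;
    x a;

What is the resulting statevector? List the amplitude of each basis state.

After the circuit, the state carries amplitude 0 on |00>, sqrt(2)*I/2 on |01>, 0 on |10>, sqrt(2)*I/2 on |11>.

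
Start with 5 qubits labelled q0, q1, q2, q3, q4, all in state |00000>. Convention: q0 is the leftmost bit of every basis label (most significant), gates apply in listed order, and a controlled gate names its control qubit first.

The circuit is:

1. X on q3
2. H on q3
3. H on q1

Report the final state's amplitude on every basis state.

After the circuit, the state carries amplitude 1/2 on |00000>, -1/2 on |00010>, 1/2 on |01000>, -1/2 on |01010>, and 0 on every other basis state.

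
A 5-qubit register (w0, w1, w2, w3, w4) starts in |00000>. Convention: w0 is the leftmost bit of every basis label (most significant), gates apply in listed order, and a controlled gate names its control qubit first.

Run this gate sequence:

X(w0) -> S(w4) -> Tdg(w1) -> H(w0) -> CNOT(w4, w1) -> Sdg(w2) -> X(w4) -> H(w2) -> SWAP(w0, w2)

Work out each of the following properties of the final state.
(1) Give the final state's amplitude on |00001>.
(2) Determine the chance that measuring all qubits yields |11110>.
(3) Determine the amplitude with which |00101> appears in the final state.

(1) The final state's coefficient on |00001> equals 1/2.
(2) A full measurement returns |11110> with probability 0.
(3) The final state's coefficient on |00101> equals -1/2.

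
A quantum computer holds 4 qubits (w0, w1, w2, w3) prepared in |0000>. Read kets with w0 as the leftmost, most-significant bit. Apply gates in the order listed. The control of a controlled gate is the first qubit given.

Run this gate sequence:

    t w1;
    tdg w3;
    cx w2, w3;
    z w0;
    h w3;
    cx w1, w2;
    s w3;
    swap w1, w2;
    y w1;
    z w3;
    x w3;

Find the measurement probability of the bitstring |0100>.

Outcome |0100> occurs with probability 1/2.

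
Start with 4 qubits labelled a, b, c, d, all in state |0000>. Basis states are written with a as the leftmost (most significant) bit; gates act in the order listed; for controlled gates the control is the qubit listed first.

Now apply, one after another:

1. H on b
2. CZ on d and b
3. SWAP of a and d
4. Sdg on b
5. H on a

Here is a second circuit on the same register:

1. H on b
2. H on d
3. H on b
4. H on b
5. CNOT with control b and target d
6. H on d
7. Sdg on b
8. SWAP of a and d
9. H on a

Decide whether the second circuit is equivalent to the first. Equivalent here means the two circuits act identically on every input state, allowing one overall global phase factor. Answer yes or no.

Yes: on every input state the two circuits agree up to one overall phase factor.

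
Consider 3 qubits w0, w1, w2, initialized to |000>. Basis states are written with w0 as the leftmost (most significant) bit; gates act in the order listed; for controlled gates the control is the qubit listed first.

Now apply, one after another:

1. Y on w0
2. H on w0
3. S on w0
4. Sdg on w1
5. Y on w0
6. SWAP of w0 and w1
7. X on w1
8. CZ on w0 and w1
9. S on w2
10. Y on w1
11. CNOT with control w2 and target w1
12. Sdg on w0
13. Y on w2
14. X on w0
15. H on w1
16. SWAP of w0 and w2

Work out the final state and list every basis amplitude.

The final amplitudes are 1/2 - I/2 on |101>, -1/2 - I/2 on |111>, and 0 on every other basis state.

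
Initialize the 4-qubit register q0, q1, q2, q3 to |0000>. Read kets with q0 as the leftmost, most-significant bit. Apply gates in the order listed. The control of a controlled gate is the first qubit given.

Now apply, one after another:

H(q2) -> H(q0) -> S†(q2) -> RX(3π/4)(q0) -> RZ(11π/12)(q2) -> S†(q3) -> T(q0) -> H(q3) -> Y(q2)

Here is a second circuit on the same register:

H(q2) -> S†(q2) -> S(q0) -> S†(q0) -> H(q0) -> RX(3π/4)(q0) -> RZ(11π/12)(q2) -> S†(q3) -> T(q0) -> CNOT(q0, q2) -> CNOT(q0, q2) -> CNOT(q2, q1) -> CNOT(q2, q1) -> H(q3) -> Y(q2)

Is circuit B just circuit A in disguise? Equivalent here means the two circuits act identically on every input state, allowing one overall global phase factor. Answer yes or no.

Yes — the two circuits implement the same unitary up to a global phase.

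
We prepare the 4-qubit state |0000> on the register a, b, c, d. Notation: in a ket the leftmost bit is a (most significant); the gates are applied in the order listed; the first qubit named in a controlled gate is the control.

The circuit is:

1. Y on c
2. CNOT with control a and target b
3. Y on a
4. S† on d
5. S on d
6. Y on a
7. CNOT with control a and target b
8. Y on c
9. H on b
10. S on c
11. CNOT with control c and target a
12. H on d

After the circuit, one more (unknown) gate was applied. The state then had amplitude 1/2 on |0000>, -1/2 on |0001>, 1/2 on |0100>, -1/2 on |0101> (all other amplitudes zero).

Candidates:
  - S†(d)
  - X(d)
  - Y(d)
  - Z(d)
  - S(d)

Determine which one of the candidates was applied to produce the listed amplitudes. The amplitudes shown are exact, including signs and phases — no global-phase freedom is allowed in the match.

The applied gate was Z(d).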